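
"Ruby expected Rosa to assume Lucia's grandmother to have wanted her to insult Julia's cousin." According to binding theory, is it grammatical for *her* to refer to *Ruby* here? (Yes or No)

*Ruby* is an R-expression; Principle C requires it to be free (not bound by any c-commanding expression).
— her: subject of the clause headed by 'insult'; the pronoun does not c-command the R-expression — coreference allowed.

Yes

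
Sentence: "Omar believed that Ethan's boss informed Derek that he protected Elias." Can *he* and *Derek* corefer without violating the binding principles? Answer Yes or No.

*Derek* is an R-expression; Principle C requires it to be free (not bound by any c-commanding expression).
— he: subject of the clause headed by 'protected'; the pronoun does not c-command the R-expression — coreference allowed.

Yes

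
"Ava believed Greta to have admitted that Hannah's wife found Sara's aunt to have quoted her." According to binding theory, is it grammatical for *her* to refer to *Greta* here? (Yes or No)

Yes

*Greta* is an R-expression; Principle C requires it to be free (not bound by any c-commanding expression).
— her: object of the clause headed by 'quoted'; the pronoun does not c-command the R-expression — coreference allowed.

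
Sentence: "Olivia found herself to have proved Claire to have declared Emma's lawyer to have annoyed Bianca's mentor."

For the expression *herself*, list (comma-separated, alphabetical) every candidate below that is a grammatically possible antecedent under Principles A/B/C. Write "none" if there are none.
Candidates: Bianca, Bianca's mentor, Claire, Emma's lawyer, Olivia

*herself* is a reflexive; Principle A requires it to be bound within its binding domain — the matrix clause.
— Bianca: possessor inside the object DP of the clause headed by 'annoyed'; does not c-command the reflexive — cannot bind it (Principle A).
— Bianca's mentor: object of the clause headed by 'annoyed'; does not c-command the reflexive — cannot bind it (Principle A).
— Claire: subject of the clause headed by 'declared'; does not c-command the reflexive — cannot bind it (Principle A).
— Emma's lawyer: subject of the clause headed by 'annoyed'; does not c-command the reflexive — cannot bind it (Principle A).
— Olivia: subject of the matrix clause; c-commands the reflexive within its binding domain — allowed (Principle A).

Olivia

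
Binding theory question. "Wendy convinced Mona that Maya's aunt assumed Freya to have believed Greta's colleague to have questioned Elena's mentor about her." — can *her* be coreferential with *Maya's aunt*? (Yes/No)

Yes

*her* is a pronoun; Principle B requires it to be free in its binding domain — the clause headed by 'questioned'.
— Maya's aunt: subject of the clause headed by 'assumed'; c-commands the pronoun but lies outside its binding domain — allowed.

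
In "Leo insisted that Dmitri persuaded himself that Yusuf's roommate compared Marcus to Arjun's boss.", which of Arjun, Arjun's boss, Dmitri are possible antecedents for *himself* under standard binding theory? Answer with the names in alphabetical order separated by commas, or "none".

*himself* is a reflexive; Principle A requires it to be bound within its binding domain — the clause headed by 'persuaded'.
— Arjun: possessor inside the second object DP of the clause headed by 'compared'; does not c-command the reflexive — cannot bind it (Principle A).
— Arjun's boss: second object of the clause headed by 'compared'; does not c-command the reflexive — cannot bind it (Principle A).
— Dmitri: subject of the clause headed by 'persuaded'; c-commands the reflexive within its binding domain — allowed (Principle A).

Dmitri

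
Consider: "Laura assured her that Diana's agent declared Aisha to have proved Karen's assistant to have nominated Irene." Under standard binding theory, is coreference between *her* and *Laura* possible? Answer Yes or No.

No

*Laura* is an R-expression; Principle C requires it to be free (not bound by any c-commanding expression).
— her: object of the matrix clause; the R-expression locally c-commands the pronoun — coreference blocked (Principle B on the pronoun).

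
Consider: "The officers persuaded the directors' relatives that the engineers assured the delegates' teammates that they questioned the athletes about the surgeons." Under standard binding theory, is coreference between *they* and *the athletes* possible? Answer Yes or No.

No

*the athletes* is an R-expression; Principle C requires it to be free (not bound by any c-commanding expression).
— they: subject of the clause headed by 'questioned'; the pronoun c-commands the R-expression — coreference blocked (Principle C).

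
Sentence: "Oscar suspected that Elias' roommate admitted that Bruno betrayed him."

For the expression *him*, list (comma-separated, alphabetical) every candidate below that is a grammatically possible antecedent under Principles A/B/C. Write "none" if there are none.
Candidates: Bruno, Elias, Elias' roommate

*him* is a pronoun; Principle B requires it to be free in its binding domain — the clause headed by 'betrayed'.
— Bruno: subject of the clause headed by 'betrayed'; c-commands the pronoun within its binding domain — blocked (Principle B).
— Elias: possessor inside the subject DP of the clause headed by 'admitted'; does not c-command the pronoun — Principle B does not apply; allowed.
— Elias' roommate: subject of the clause headed by 'admitted'; c-commands the pronoun but lies outside its binding domain — allowed.

Elias, Elias' roommate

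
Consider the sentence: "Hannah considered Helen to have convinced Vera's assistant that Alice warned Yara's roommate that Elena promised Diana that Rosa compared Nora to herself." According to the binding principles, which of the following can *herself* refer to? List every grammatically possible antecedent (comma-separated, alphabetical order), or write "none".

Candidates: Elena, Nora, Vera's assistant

Nora

*herself* is a reflexive; Principle A requires it to be bound within its binding domain — the clause headed by 'compared'.
— Elena: subject of the clause headed by 'promised'; c-commands the reflexive but lies outside its binding domain — cannot bind it (Principle A).
— Nora: object of the clause headed by 'compared'; c-commands the reflexive within its binding domain — allowed (Principle A).
— Vera's assistant: object of the clause headed by 'convinced'; c-commands the reflexive but lies outside its binding domain — cannot bind it (Principle A).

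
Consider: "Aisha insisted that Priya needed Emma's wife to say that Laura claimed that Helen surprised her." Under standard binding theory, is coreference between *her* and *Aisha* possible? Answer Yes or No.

*Aisha* is an R-expression; Principle C requires it to be free (not bound by any c-commanding expression).
— her: object of the clause headed by 'surprised'; the pronoun does not c-command the R-expression — coreference allowed.

Yes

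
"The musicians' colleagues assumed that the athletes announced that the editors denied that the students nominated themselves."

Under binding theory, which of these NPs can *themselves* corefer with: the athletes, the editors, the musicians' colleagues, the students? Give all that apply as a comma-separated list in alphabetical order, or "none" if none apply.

the students

*themselves* is a reflexive; Principle A requires it to be bound within its binding domain — the clause headed by 'nominated'.
— the athletes: subject of the clause headed by 'announced'; c-commands the reflexive but lies outside its binding domain — cannot bind it (Principle A).
— the editors: subject of the clause headed by 'denied'; c-commands the reflexive but lies outside its binding domain — cannot bind it (Principle A).
— the musicians' colleagues: subject of the matrix clause; c-commands the reflexive but lies outside its binding domain — cannot bind it (Principle A).
— the students: subject of the clause headed by 'nominated'; c-commands the reflexive within its binding domain — allowed (Principle A).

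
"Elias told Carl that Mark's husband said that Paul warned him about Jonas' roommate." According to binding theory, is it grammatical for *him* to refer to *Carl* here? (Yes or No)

Yes

*Carl* is an R-expression; Principle C requires it to be free (not bound by any c-commanding expression).
— him: object of the clause headed by 'warned'; the pronoun does not c-command the R-expression — coreference allowed.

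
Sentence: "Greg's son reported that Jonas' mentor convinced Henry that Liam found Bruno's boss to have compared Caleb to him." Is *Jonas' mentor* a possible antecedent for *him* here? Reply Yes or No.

*him* is a pronoun; Principle B requires it to be free in its binding domain — the clause headed by 'compared'.
— Jonas' mentor: subject of the clause headed by 'convinced'; c-commands the pronoun but lies outside its binding domain — allowed.

Yes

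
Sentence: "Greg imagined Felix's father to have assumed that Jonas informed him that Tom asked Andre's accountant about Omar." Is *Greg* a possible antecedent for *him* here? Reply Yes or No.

Yes

*him* is a pronoun; Principle B requires it to be free in its binding domain — the clause headed by 'informed'.
— Greg: subject of the matrix clause; c-commands the pronoun but lies outside its binding domain — allowed.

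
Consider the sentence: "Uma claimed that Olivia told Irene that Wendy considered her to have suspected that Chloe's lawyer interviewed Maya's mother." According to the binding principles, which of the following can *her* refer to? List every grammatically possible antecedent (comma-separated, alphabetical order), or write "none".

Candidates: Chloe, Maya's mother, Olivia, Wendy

*her* is a pronoun; Principle B requires it to be free in its binding domain — the clause headed by 'considered'.
— Chloe: possessor inside the subject DP of the clause headed by 'interviewed'; is c-commanded by the pronoun; coreference would bind this R-expression — blocked (Principle C).
— Maya's mother: object of the clause headed by 'interviewed'; is c-commanded by the pronoun; coreference would bind this R-expression — blocked (Principle C).
— Olivia: subject of the clause headed by 'told'; c-commands the pronoun but lies outside its binding domain — allowed.
— Wendy: subject of the clause headed by 'considered'; c-commands the pronoun within its binding domain — blocked (Principle B).

Olivia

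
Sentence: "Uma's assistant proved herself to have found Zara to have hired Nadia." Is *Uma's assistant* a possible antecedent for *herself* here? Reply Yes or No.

*herself* is a reflexive; Principle A requires it to be bound within its binding domain — the matrix clause.
— Uma's assistant: subject of the matrix clause; c-commands the reflexive within its binding domain — allowed (Principle A).

Yes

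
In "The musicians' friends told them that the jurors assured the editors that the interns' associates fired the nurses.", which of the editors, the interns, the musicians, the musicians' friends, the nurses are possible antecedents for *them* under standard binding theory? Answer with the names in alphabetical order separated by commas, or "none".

the musicians

*them* is a pronoun; Principle B requires it to be free in its binding domain — the matrix clause.
— the editors: object of the clause headed by 'assured'; is c-commanded by the pronoun; coreference would bind this R-expression — blocked (Principle C).
— the interns: possessor inside the subject DP of the clause headed by 'fired'; is c-commanded by the pronoun; coreference would bind this R-expression — blocked (Principle C).
— the musicians: possessor inside the subject DP of the matrix clause; does not c-command the pronoun — Principle B does not apply; allowed.
— the musicians' friends: subject of the matrix clause; c-commands the pronoun within its binding domain — blocked (Principle B).
— the nurses: object of the clause headed by 'fired'; is c-commanded by the pronoun; coreference would bind this R-expression — blocked (Principle C).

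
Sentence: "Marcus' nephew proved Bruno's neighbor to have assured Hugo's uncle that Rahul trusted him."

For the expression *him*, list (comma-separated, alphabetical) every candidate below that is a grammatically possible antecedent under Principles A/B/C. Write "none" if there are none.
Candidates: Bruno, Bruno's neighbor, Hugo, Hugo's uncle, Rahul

*him* is a pronoun; Principle B requires it to be free in its binding domain — the clause headed by 'trusted'.
— Bruno: possessor inside the subject DP of the clause headed by 'assured'; does not c-command the pronoun — Principle B does not apply; allowed.
— Bruno's neighbor: subject of the clause headed by 'assured'; c-commands the pronoun but lies outside its binding domain — allowed.
— Hugo: possessor inside the object DP of the clause headed by 'assured'; does not c-command the pronoun — Principle B does not apply; allowed.
— Hugo's uncle: object of the clause headed by 'assured'; c-commands the pronoun but lies outside its binding domain — allowed.
— Rahul: subject of the clause headed by 'trusted'; c-commands the pronoun within its binding domain — blocked (Principle B).

Bruno, Bruno's neighbor, Hugo, Hugo's uncle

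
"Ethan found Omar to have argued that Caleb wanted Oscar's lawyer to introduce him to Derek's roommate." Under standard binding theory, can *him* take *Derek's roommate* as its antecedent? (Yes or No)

*him* is a pronoun; Principle B requires it to be free in its binding domain — the clause headed by 'introduce'.
— Derek's roommate: second object of the clause headed by 'introduce'; is c-commanded by the pronoun; coreference would bind this R-expression — blocked (Principle C).

No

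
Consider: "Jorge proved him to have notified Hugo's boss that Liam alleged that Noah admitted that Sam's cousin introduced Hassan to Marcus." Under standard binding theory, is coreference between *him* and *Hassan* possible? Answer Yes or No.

No

*Hassan* is an R-expression; Principle C requires it to be free (not bound by any c-commanding expression).
— him: subject of the clause headed by 'notified'; the pronoun c-commands the R-expression — coreference blocked (Principle C).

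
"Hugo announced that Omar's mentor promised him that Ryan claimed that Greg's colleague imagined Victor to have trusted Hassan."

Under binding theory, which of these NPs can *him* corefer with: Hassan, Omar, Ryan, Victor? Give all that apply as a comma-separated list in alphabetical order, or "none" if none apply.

Omar

*him* is a pronoun; Principle B requires it to be free in its binding domain — the clause headed by 'promised'.
— Hassan: object of the clause headed by 'trusted'; is c-commanded by the pronoun; coreference would bind this R-expression — blocked (Principle C).
— Omar: possessor inside the subject DP of the clause headed by 'promised'; does not c-command the pronoun — Principle B does not apply; allowed.
— Ryan: subject of the clause headed by 'claimed'; is c-commanded by the pronoun; coreference would bind this R-expression — blocked (Principle C).
— Victor: subject of the clause headed by 'trusted'; is c-commanded by the pronoun; coreference would bind this R-expression — blocked (Principle C).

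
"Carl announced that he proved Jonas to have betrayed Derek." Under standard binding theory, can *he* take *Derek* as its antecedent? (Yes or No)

No

*he* is a pronoun; Principle B requires it to be free in its binding domain — the clause headed by 'proved'.
— Derek: object of the clause headed by 'betrayed'; is c-commanded by the pronoun; coreference would bind this R-expression — blocked (Principle C).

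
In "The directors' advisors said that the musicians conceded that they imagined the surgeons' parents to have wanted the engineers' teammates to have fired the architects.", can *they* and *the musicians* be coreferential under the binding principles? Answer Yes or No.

*the musicians* is an R-expression; Principle C requires it to be free (not bound by any c-commanding expression).
— they: subject of the clause headed by 'imagined'; the pronoun does not c-command the R-expression — coreference allowed.

Yes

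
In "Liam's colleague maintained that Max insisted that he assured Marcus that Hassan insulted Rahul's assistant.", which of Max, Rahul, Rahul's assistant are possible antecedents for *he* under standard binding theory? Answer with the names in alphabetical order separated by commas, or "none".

Max

*he* is a pronoun; Principle B requires it to be free in its binding domain — the clause headed by 'assured'.
— Max: subject of the clause headed by 'insisted'; c-commands the pronoun but lies outside its binding domain — allowed.
— Rahul: possessor inside the object DP of the clause headed by 'insulted'; is c-commanded by the pronoun; coreference would bind this R-expression — blocked (Principle C).
— Rahul's assistant: object of the clause headed by 'insulted'; is c-commanded by the pronoun; coreference would bind this R-expression — blocked (Principle C).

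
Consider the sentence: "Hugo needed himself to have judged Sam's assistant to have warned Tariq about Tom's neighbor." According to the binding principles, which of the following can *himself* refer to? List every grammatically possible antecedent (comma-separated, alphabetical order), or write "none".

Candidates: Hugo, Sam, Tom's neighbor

*himself* is a reflexive; Principle A requires it to be bound within its binding domain — the matrix clause.
— Hugo: subject of the matrix clause; c-commands the reflexive within its binding domain — allowed (Principle A).
— Sam: possessor inside the subject DP of the clause headed by 'warned'; does not c-command the reflexive — cannot bind it (Principle A).
— Tom's neighbor: second object of the clause headed by 'warned'; does not c-command the reflexive — cannot bind it (Principle A).

Hugo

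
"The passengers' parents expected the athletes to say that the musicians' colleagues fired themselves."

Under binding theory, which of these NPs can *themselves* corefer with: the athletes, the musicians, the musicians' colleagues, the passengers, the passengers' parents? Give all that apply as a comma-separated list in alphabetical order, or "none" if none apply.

the musicians' colleagues

*themselves* is a reflexive; Principle A requires it to be bound within its binding domain — the clause headed by 'fired'.
— the athletes: subject of the clause headed by 'say'; c-commands the reflexive but lies outside its binding domain — cannot bind it (Principle A).
— the musicians: possessor inside the subject DP of the clause headed by 'fired'; does not c-command the reflexive — cannot bind it (Principle A).
— the musicians' colleagues: subject of the clause headed by 'fired'; c-commands the reflexive within its binding domain — allowed (Principle A).
— the passengers: possessor inside the subject DP of the matrix clause; does not c-command the reflexive — cannot bind it (Principle A).
— the passengers' parents: subject of the matrix clause; c-commands the reflexive but lies outside its binding domain — cannot bind it (Principle A).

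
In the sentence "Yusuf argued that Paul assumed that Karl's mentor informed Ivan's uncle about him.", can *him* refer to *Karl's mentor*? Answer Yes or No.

*him* is a pronoun; Principle B requires it to be free in its binding domain — the clause headed by 'informed'.
— Karl's mentor: subject of the clause headed by 'informed'; c-commands the pronoun within its binding domain — blocked (Principle B).

No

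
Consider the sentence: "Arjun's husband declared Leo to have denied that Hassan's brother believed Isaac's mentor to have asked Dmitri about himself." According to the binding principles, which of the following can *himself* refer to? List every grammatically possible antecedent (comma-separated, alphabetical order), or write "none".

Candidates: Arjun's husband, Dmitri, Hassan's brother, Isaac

*himself* is a reflexive; Principle A requires it to be bound within its binding domain — the clause headed by 'asked'.
— Arjun's husband: subject of the matrix clause; c-commands the reflexive but lies outside its binding domain — cannot bind it (Principle A).
— Dmitri: object of the clause headed by 'asked'; c-commands the reflexive within its binding domain — allowed (Principle A).
— Hassan's brother: subject of the clause headed by 'believed'; c-commands the reflexive but lies outside its binding domain — cannot bind it (Principle A).
— Isaac: possessor inside the subject DP of the clause headed by 'asked'; does not c-command the reflexive — cannot bind it (Principle A).

Dmitri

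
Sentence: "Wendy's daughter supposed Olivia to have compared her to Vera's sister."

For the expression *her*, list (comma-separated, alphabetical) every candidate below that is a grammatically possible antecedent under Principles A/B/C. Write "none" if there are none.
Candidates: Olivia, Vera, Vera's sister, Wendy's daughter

Wendy's daughter

*her* is a pronoun; Principle B requires it to be free in its binding domain — the clause headed by 'compared'.
— Olivia: subject of the clause headed by 'compared'; c-commands the pronoun within its binding domain — blocked (Principle B).
— Vera: possessor inside the second object DP of the clause headed by 'compared'; is c-commanded by the pronoun; coreference would bind this R-expression — blocked (Principle C).
— Vera's sister: second object of the clause headed by 'compared'; is c-commanded by the pronoun; coreference would bind this R-expression — blocked (Principle C).
— Wendy's daughter: subject of the matrix clause; c-commands the pronoun but lies outside its binding domain — allowed.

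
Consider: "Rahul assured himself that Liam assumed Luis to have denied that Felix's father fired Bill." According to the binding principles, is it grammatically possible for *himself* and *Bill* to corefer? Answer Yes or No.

No

*himself* is a reflexive; Principle A requires it to be bound within its binding domain — the matrix clause.
— Bill: object of the clause headed by 'fired'; does not c-command the reflexive — cannot bind it (Principle A).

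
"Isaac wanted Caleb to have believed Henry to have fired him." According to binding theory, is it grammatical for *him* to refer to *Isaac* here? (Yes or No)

Yes

*Isaac* is an R-expression; Principle C requires it to be free (not bound by any c-commanding expression).
— him: object of the clause headed by 'fired'; the pronoun does not c-command the R-expression — coreference allowed.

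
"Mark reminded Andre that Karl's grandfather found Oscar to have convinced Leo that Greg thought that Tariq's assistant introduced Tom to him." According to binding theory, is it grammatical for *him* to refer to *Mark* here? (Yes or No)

Yes

*Mark* is an R-expression; Principle C requires it to be free (not bound by any c-commanding expression).
— him: second object of the clause headed by 'introduced'; the pronoun does not c-command the R-expression — coreference allowed.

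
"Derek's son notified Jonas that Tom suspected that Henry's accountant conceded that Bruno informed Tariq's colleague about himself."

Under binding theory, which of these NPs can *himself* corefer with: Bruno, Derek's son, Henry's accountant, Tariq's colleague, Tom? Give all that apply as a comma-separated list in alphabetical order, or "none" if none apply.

Bruno, Tariq's colleague

*himself* is a reflexive; Principle A requires it to be bound within its binding domain — the clause headed by 'informed'.
— Bruno: subject of the clause headed by 'informed'; c-commands the reflexive within its binding domain — allowed (Principle A).
— Derek's son: subject of the matrix clause; c-commands the reflexive but lies outside its binding domain — cannot bind it (Principle A).
— Henry's accountant: subject of the clause headed by 'conceded'; c-commands the reflexive but lies outside its binding domain — cannot bind it (Principle A).
— Tariq's colleague: object of the clause headed by 'informed'; c-commands the reflexive within its binding domain — allowed (Principle A).
— Tom: subject of the clause headed by 'suspected'; c-commands the reflexive but lies outside its binding domain — cannot bind it (Principle A).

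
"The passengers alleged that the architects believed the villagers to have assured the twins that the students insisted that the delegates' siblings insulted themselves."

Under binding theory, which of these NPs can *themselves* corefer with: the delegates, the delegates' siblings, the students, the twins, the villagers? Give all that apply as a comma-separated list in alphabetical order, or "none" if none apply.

the delegates' siblings

*themselves* is a reflexive; Principle A requires it to be bound within its binding domain — the clause headed by 'insulted'.
— the delegates: possessor inside the subject DP of the clause headed by 'insulted'; does not c-command the reflexive — cannot bind it (Principle A).
— the delegates' siblings: subject of the clause headed by 'insulted'; c-commands the reflexive within its binding domain — allowed (Principle A).
— the students: subject of the clause headed by 'insisted'; c-commands the reflexive but lies outside its binding domain — cannot bind it (Principle A).
— the twins: object of the clause headed by 'assured'; c-commands the reflexive but lies outside its binding domain — cannot bind it (Principle A).
— the villagers: subject of the clause headed by 'assured'; c-commands the reflexive but lies outside its binding domain — cannot bind it (Principle A).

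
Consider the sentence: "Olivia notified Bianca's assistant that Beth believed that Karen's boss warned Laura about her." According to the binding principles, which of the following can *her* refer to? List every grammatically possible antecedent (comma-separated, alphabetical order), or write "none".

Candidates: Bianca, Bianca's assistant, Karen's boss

Bianca, Bianca's assistant

*her* is a pronoun; Principle B requires it to be free in its binding domain — the clause headed by 'warned'.
— Bianca: possessor inside the object DP of the matrix clause; does not c-command the pronoun — Principle B does not apply; allowed.
— Bianca's assistant: object of the matrix clause; c-commands the pronoun but lies outside its binding domain — allowed.
— Karen's boss: subject of the clause headed by 'warned'; c-commands the pronoun within its binding domain — blocked (Principle B).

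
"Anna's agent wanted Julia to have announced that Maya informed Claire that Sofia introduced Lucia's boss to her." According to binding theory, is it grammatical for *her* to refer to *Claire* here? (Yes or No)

Yes

*Claire* is an R-expression; Principle C requires it to be free (not bound by any c-commanding expression).
— her: second object of the clause headed by 'introduced'; the pronoun does not c-command the R-expression — coreference allowed.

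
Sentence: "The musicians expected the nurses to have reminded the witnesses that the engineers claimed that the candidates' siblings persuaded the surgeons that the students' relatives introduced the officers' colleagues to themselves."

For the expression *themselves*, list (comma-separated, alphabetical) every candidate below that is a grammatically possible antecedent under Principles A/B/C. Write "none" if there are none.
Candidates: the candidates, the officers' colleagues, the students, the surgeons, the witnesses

*themselves* is a reflexive; Principle A requires it to be bound within its binding domain — the clause headed by 'introduced'.
— the candidates: possessor inside the subject DP of the clause headed by 'persuaded'; does not c-command the reflexive — cannot bind it (Principle A).
— the officers' colleagues: object of the clause headed by 'introduced'; c-commands the reflexive within its binding domain — allowed (Principle A).
— the students: possessor inside the subject DP of the clause headed by 'introduced'; does not c-command the reflexive — cannot bind it (Principle A).
— the surgeons: object of the clause headed by 'persuaded'; c-commands the reflexive but lies outside its binding domain — cannot bind it (Principle A).
— the witnesses: object of the clause headed by 'reminded'; c-commands the reflexive but lies outside its binding domain — cannot bind it (Principle A).

the officers' colleagues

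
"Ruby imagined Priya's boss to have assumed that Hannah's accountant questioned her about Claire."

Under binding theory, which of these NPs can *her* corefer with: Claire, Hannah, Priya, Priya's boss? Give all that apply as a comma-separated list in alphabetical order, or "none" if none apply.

*her* is a pronoun; Principle B requires it to be free in its binding domain — the clause headed by 'questioned'.
— Claire: second object of the clause headed by 'questioned'; is c-commanded by the pronoun; coreference would bind this R-expression — blocked (Principle C).
— Hannah: possessor inside the subject DP of the clause headed by 'questioned'; does not c-command the pronoun — Principle B does not apply; allowed.
— Priya: possessor inside the subject DP of the clause headed by 'assumed'; does not c-command the pronoun — Principle B does not apply; allowed.
— Priya's boss: subject of the clause headed by 'assumed'; c-commands the pronoun but lies outside its binding domain — allowed.

Hannah, Priya, Priya's boss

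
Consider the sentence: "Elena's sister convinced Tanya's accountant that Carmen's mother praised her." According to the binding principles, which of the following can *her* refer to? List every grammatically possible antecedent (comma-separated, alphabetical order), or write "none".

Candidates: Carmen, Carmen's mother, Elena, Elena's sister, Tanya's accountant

*her* is a pronoun; Principle B requires it to be free in its binding domain — the clause headed by 'praised'.
— Carmen: possessor inside the subject DP of the clause headed by 'praised'; does not c-command the pronoun — Principle B does not apply; allowed.
— Carmen's mother: subject of the clause headed by 'praised'; c-commands the pronoun within its binding domain — blocked (Principle B).
— Elena: possessor inside the subject DP of the matrix clause; does not c-command the pronoun — Principle B does not apply; allowed.
— Elena's sister: subject of the matrix clause; c-commands the pronoun but lies outside its binding domain — allowed.
— Tanya's accountant: object of the matrix clause; c-commands the pronoun but lies outside its binding domain — allowed.

Carmen, Elena, Elena's sister, Tanya's accountant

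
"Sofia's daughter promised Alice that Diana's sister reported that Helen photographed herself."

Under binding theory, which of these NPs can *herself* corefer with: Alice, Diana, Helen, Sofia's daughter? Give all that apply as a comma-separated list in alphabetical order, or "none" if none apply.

*herself* is a reflexive; Principle A requires it to be bound within its binding domain — the clause headed by 'photographed'.
— Alice: object of the matrix clause; c-commands the reflexive but lies outside its binding domain — cannot bind it (Principle A).
— Diana: possessor inside the subject DP of the clause headed by 'reported'; does not c-command the reflexive — cannot bind it (Principle A).
— Helen: subject of the clause headed by 'photographed'; c-commands the reflexive within its binding domain — allowed (Principle A).
— Sofia's daughter: subject of the matrix clause; c-commands the reflexive but lies outside its binding domain — cannot bind it (Principle A).

Helen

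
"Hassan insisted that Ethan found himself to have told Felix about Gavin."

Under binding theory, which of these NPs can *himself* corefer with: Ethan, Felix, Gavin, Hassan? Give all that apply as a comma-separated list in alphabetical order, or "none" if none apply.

Ethan

*himself* is a reflexive; Principle A requires it to be bound within its binding domain — the clause headed by 'found'.
— Ethan: subject of the clause headed by 'found'; c-commands the reflexive within its binding domain — allowed (Principle A).
— Felix: object of the clause headed by 'told'; does not c-command the reflexive — cannot bind it (Principle A).
— Gavin: second object of the clause headed by 'told'; does not c-command the reflexive — cannot bind it (Principle A).
— Hassan: subject of the matrix clause; c-commands the reflexive but lies outside its binding domain — cannot bind it (Principle A).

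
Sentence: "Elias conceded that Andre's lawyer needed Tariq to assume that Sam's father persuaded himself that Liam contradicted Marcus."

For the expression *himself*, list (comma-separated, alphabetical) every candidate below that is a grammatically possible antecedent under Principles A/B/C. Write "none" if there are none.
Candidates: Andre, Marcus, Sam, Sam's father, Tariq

*himself* is a reflexive; Principle A requires it to be bound within its binding domain — the clause headed by 'persuaded'.
— Andre: possessor inside the subject DP of the clause headed by 'needed'; does not c-command the reflexive — cannot bind it (Principle A).
— Marcus: object of the clause headed by 'contradicted'; does not c-command the reflexive — cannot bind it (Principle A).
— Sam: possessor inside the subject DP of the clause headed by 'persuaded'; does not c-command the reflexive — cannot bind it (Principle A).
— Sam's father: subject of the clause headed by 'persuaded'; c-commands the reflexive within its binding domain — allowed (Principle A).
— Tariq: subject of the clause headed by 'assume'; c-commands the reflexive but lies outside its binding domain — cannot bind it (Principle A).

Sam's father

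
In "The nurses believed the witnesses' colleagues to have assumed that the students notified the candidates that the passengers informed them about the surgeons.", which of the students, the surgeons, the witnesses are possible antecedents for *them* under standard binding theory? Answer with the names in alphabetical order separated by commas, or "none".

*them* is a pronoun; Principle B requires it to be free in its binding domain — the clause headed by 'informed'.
— the students: subject of the clause headed by 'notified'; c-commands the pronoun but lies outside its binding domain — allowed.
— the surgeons: second object of the clause headed by 'informed'; is c-commanded by the pronoun; coreference would bind this R-expression — blocked (Principle C).
— the witnesses: possessor inside the subject DP of the clause headed by 'assumed'; does not c-command the pronoun — Principle B does not apply; allowed.

the students, the witnesses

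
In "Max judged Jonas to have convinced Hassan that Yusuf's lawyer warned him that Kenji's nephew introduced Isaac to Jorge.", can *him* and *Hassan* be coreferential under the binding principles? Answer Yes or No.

Yes

*Hassan* is an R-expression; Principle C requires it to be free (not bound by any c-commanding expression).
— him: object of the clause headed by 'warned'; the pronoun does not c-command the R-expression — coreference allowed.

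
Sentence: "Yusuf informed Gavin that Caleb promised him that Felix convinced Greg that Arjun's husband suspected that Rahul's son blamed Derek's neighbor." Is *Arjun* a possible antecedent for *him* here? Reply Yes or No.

No

*him* is a pronoun; Principle B requires it to be free in its binding domain — the clause headed by 'promised'.
— Arjun: possessor inside the subject DP of the clause headed by 'suspected'; is c-commanded by the pronoun; coreference would bind this R-expression — blocked (Principle C).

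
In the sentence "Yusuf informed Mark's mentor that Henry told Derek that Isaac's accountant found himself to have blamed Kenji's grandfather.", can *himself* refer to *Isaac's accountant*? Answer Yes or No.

*himself* is a reflexive; Principle A requires it to be bound within its binding domain — the clause headed by 'found'.
— Isaac's accountant: subject of the clause headed by 'found'; c-commands the reflexive within its binding domain — allowed (Principle A).

Yes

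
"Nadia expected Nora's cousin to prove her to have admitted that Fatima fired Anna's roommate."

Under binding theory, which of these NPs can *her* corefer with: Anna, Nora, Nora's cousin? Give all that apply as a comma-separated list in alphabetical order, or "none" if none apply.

*her* is a pronoun; Principle B requires it to be free in its binding domain — the clause headed by 'prove'.
— Anna: possessor inside the object DP of the clause headed by 'fired'; is c-commanded by the pronoun; coreference would bind this R-expression — blocked (Principle C).
— Nora: possessor inside the subject DP of the clause headed by 'prove'; does not c-command the pronoun — Principle B does not apply; allowed.
— Nora's cousin: subject of the clause headed by 'prove'; c-commands the pronoun within its binding domain — blocked (Principle B).

Nora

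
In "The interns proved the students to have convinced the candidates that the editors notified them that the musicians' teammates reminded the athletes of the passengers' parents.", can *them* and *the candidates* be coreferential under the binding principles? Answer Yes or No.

*the candidates* is an R-expression; Principle C requires it to be free (not bound by any c-commanding expression).
— them: object of the clause headed by 'notified'; the pronoun does not c-command the R-expression — coreference allowed.

Yes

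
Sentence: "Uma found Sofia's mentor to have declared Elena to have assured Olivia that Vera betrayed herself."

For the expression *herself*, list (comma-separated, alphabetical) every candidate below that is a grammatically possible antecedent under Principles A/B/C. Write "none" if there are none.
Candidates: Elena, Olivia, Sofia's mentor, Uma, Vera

*herself* is a reflexive; Principle A requires it to be bound within its binding domain — the clause headed by 'betrayed'.
— Elena: subject of the clause headed by 'assured'; c-commands the reflexive but lies outside its binding domain — cannot bind it (Principle A).
— Olivia: object of the clause headed by 'assured'; c-commands the reflexive but lies outside its binding domain — cannot bind it (Principle A).
— Sofia's mentor: subject of the clause headed by 'declared'; c-commands the reflexive but lies outside its binding domain — cannot bind it (Principle A).
— Uma: subject of the matrix clause; c-commands the reflexive but lies outside its binding domain — cannot bind it (Principle A).
— Vera: subject of the clause headed by 'betrayed'; c-commands the reflexive within its binding domain — allowed (Principle A).

Vera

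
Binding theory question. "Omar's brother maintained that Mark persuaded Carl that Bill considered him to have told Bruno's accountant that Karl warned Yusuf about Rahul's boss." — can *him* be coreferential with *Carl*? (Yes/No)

Yes

*him* is a pronoun; Principle B requires it to be free in its binding domain — the clause headed by 'considered'.
— Carl: object of the clause headed by 'persuaded'; c-commands the pronoun but lies outside its binding domain — allowed.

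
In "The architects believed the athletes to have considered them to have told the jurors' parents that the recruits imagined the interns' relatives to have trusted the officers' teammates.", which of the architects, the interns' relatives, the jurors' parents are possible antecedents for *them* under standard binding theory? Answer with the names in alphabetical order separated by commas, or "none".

the architects

*them* is a pronoun; Principle B requires it to be free in its binding domain — the clause headed by 'considered'.
— the architects: subject of the matrix clause; c-commands the pronoun but lies outside its binding domain — allowed.
— the interns' relatives: subject of the clause headed by 'trusted'; is c-commanded by the pronoun; coreference would bind this R-expression — blocked (Principle C).
— the jurors' parents: object of the clause headed by 'told'; is c-commanded by the pronoun; coreference would bind this R-expression — blocked (Principle C).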